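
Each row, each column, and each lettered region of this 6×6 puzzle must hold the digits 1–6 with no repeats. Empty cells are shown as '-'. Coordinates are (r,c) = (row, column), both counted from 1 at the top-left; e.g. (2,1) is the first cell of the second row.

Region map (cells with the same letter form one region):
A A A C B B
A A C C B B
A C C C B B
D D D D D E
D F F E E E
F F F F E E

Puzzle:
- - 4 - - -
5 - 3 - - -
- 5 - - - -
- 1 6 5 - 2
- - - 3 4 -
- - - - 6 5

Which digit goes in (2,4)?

6

(4,5) = 3: row 4 has {1,2,5,6}; col 5 has {4,6}; region has {1,5,6} → only 3 remains.
(5,1) = 2: row 5 has {3,4}; col 1 has {5}; region has {1,3,5,6} → only 2 remains.
(5,2) = 6: row 5 has {2,3,4}; col 2 has {1,5}; region has {} → only 6 remains.
(5,6) = 1: row 5 has {2,3,4,6}; col 6 has {2,5}; region has {2,3,4,5,6} → only 1 remains.
(2,2) = 2: row 2 has {3,5}; col 2 has {1,5,6}; region has {4,5} → only 2 remains.
(2,5) = 1: row 2 has {2,3,5}; col 5 has {3,4,6}; region has {} → only 1 remains.
(3,5) = 2: row 3 has {5}; col 5 has {1,3,4,6}; region has {1} → only 2 remains.
(4,1) = 4: row 4 has {1,2,3,5,6}; col 1 has {2,5}; region has {1,2,3,5,6} → only 4 remains.
(5,3) = 5: row 5 has {1,2,3,4,6}; col 3 has {3,4,6}; region has {6} → only 5 remains.
(1,2) = 3: row 1 has {4}; col 2 has {1,2,5,6}; region has {2,4,5} → only 3 remains.
(1,5) = 5: row 1 has {3,4}; col 5 has {1,2,3,4,6}; region has {1,2} → only 5 remains.
(1,6) = 6: row 1 has {3,4,5}; col 6 has {1,2,5}; region has {1,2,5} → only 6 remains.
(2,6) = 4: row 2 has {1,2,3,5}; col 6 has {1,2,5,6}; region has {1,2,5,6} → only 4 remains.
(3,3) = 1: row 3 has {2,5}; col 3 has {3,4,5,6}; region has {3,5} → only 1 remains.
(3,6) = 3: row 3 has {1,2,5}; col 6 has {1,2,4,5,6}; region has {1,2,4,5,6} → only 3 remains.
(6,2) = 4: row 6 has {5,6}; col 2 has {1,2,3,5,6}; region has {5,6} → only 4 remains.
(6,3) = 2: row 6 has {4,5,6}; col 3 has {1,3,4,5,6}; region has {4,5,6} → only 2 remains.
(6,4) = 1: row 6 has {2,4,5,6}; col 4 has {3,5}; region has {2,4,5,6} → only 1 remains.
(1,1) = 1: row 1 has {3,4,5,6}; col 1 has {2,4,5}; region has {2,3,4,5} → only 1 remains.
(1,4) = 2: row 1 has {1,3,4,5,6}; col 4 has {1,3,5}; region has {1,3,5} → only 2 remains.
(2,4) = 6: row 2 has {1,2,3,4,5}; col 4 has {1,2,3,5}; region has {1,2,3,5} → only 6 remains.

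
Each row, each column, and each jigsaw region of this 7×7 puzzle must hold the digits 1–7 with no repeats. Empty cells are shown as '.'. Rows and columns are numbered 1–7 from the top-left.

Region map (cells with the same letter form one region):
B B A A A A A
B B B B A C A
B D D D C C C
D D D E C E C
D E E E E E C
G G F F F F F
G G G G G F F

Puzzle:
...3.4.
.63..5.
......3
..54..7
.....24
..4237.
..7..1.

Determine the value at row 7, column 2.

row 3, column 6 = 6: row 3 has {3}; col 6 has {1,2,4,5,7}; region has {3,4,5,7} → only 6 remains.
row 4, column 6 = 3: row 4 has {4,5,7}; col 6 has {1,2,4,5,6,7}; region has {2,4} → only 3 remains.
row 2, column 1 = 4: in row 2, 4 can only go here (every other open cell in that row sees a 4).
row 3, column 2 = 4: in row 3, 4 can only go here (every other open cell in that row sees a 4).
row 3, column 1 = 5: in row 3, 5 can only go here (every other open cell in that row sees a 5).
row 3, column 4 = 7: in row 3, 7 can only go here (every other open cell in that row sees a 7).
row 2, column 4 = 1: row 2 has {3,4,5,6}; col 4 has {2,3,4,7}; region has {3,4,5,6} → only 1 remains.
row 2, column 7 = 2: row 2 has {1,3,4,5,6}; col 7 has {3,4,7}; region has {3,4} → only 2 remains.
row 2, column 5 = 7: row 2 has {1,2,3,4,5,6}; col 5 has {3}; region has {2,3,4} → only 7 remains.
row 4, column 1 = 6: in row 4, 6 can only go here (every other open cell in that row sees a 6).
row 6, column 1 = 1: row 6 has {2,3,4,7}; col 1 has {4,5,6}; region has {7} → only 1 remains.
row 6, column 2 = 5: row 6 has {1,2,3,4,7}; col 2 has {4,6}; region has {1,7} → only 5 remains.
row 6, column 7 = 6: row 6 has {1,2,3,4,5,7}; col 7 has {2,3,4,7}; region has {1,2,3,4,7} → only 6 remains.
row 7, column 4 = 6: row 7 has {1,7}; col 4 has {1,2,3,4,7}; region has {1,5,7} → only 6 remains.
row 7, column 7 = 5: row 7 has {1,6,7}; col 7 has {2,3,4,6,7}; region has {1,2,3,4,6,7} → only 5 remains.
row 1, column 7 = 1: row 1 has {3,4}; col 7 has {2,3,4,5,6,7}; region has {2,3,4,7} → only 1 remains.
row 5, column 1 = 3: row 5 has {2,4}; col 1 has {1,4,5,6}; region has {4,5,6,7} → only 3 remains.
row 5, column 4 = 5: row 5 has {2,3,4}; col 4 has {1,2,3,4,6,7}; region has {2,3,4} → only 5 remains.
row 7, column 1 = 2: row 7 has {1,5,6,7}; col 1 has {1,3,4,5,6}; region has {1,5,6,7} → only 2 remains.
row 7, column 2 = 3: row 7 has {1,2,5,6,7}; col 2 has {4,5,6}; region has {1,2,5,6,7} → only 3 remains.

3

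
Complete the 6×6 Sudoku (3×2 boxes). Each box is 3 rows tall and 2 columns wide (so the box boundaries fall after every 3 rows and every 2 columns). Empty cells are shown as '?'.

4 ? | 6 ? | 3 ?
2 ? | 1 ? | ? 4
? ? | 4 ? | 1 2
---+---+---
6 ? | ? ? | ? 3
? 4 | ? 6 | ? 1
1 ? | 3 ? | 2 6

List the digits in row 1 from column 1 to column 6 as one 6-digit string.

416235

R1C6 = 5: row 1 has {3,4,6}; col 6 has {1,2,3,4,6}; box has {1,2,3,4} → only 5 remains.
R2C5 = 6: row 2 has {1,2,4}; col 5 has {1,2,3}; box has {1,2,3,4,5} → only 6 remains.
R5C5 = 5: row 5 has {1,4,6}; col 5 has {1,2,3,6}; box has {1,2,3,6} → only 5 remains.
R6C2 = 5: row 6 has {1,2,3,6}; col 2 has {4}; box has {1,4,6} → only 5 remains.
R6C4 = 4: row 6 has {1,2,3,5,6}; col 4 has {6}; box has {3,6} → only 4 remains.
R1C2 = 1: row 1 has {3,4,5,6}; col 2 has {4,5}; box has {2,4} → only 1 remains.
R1C4 = 2: row 1 has {1,3,4,5,6}; col 4 has {4,6}; box has {1,4,6} → only 2 remains.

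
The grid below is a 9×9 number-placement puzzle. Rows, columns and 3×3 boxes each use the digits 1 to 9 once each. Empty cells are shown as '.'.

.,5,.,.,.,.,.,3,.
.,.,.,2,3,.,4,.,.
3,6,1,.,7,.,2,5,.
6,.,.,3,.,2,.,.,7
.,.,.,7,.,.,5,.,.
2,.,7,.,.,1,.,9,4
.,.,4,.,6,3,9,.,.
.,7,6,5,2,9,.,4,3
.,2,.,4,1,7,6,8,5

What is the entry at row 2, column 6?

row 4, column 8 = 1: row 4 has {2,3,6,7}; col 8 has {3,4,5,8,9}; box has {4,5,7,9} → only 1 remains.
row 7, column 4 = 8: row 7 has {3,4,6,9}; col 4 has {2,3,4,5,7}; box has {1,2,3,4,5,6,7,9} → only 8 remains.
row 8, column 7 = 1: row 8 has {2,3,4,5,6,7,9}; col 7 has {2,4,5,6,9}; box has {3,4,5,6,8,9} → only 1 remains.
row 9, column 1 = 9: row 9 has {1,2,4,5,6,7,8}; col 1 has {2,3,6}; box has {2,4,6,7} → only 9 remains.
row 9, column 3 = 3: row 9 has {1,2,4,5,6,7,8,9}; col 3 has {1,4,6,7}; box has {2,4,6,7,9} → only 3 remains.
row 3, column 4 = 9: row 3 has {1,2,3,5,6,7}; col 4 has {2,3,4,5,7,8}; box has {2,3,7} → only 9 remains.
row 3, column 9 = 8: row 3 has {1,2,3,5,6,7,9}; col 9 has {3,4,5,7}; box has {2,3,4,5} → only 8 remains.
row 4, column 7 = 8: row 4 has {1,2,3,6,7}; col 7 has {1,2,4,5,6,9}; box has {1,4,5,7,9} → only 8 remains.
row 6, column 4 = 6: row 6 has {1,2,4,7,9}; col 4 has {2,3,4,5,7,8,9}; box has {1,2,3,7} → only 6 remains.
row 6, column 7 = 3: row 6 has {1,2,4,6,7,9}; col 7 has {1,2,4,5,6,8,9}; box has {1,4,5,7,8,9} → only 3 remains.
row 7, column 2 = 1: row 7 has {3,4,6,8,9}; col 2 has {2,5,6,7}; box has {2,3,4,6,7,9} → only 1 remains.
row 7, column 9 = 2: row 7 has {1,3,4,6,8,9}; col 9 has {3,4,5,7,8}; box has {1,3,4,5,6,8,9} → only 2 remains.
row 8, column 1 = 8: row 8 has {1,2,3,4,5,6,7,9}; col 1 has {2,3,6,9}; box has {1,2,3,4,6,7,9} → only 8 remains.
row 1, column 4 = 1: row 1 has {3,5}; col 4 has {2,3,4,5,6,7,8,9}; box has {2,3,7,9} → only 1 remains.
row 1, column 7 = 7: row 1 has {1,3,5}; col 7 has {1,2,3,4,5,6,8,9}; box has {2,3,4,5,8} → only 7 remains.
row 2, column 1 = 7: row 2 has {2,3,4}; col 1 has {2,3,6,8,9}; box has {1,3,5,6} → only 7 remains.
row 2, column 8 = 6: row 2 has {2,3,4,7}; col 8 has {1,3,4,5,8,9}; box has {2,3,4,5,7,8} → only 6 remains.
row 3, column 6 = 4: row 3 has {1,2,3,5,6,7,8,9}; col 6 has {1,2,3,7,9}; box has {1,2,3,7,9} → only 4 remains.
row 5, column 6 = 8: row 5 has {5,7}; col 6 has {1,2,3,4,7,9}; box has {1,2,3,6,7} → only 8 remains.
row 5, column 8 = 2: row 5 has {5,7,8}; col 8 has {1,3,4,5,6,8,9}; box has {1,3,4,5,7,8,9} → only 2 remains.
row 5, column 9 = 6: row 5 has {2,5,7,8}; col 9 has {2,3,4,5,7,8}; box has {1,2,3,4,5,7,8,9} → only 6 remains.
row 6, column 2 = 8: row 6 has {1,2,3,4,6,7,9}; col 2 has {1,2,5,6,7}; box has {2,6,7} → only 8 remains.
row 6, column 5 = 5: row 6 has {1,2,3,4,6,7,8,9}; col 5 has {1,2,3,6,7}; box has {1,2,3,6,7,8} → only 5 remains.
row 7, column 1 = 5: row 7 has {1,2,3,4,6,8,9}; col 1 has {2,3,6,7,8,9}; box has {1,2,3,4,6,7,8,9} → only 5 remains.
row 7, column 8 = 7: row 7 has {1,2,3,4,5,6,8,9}; col 8 has {1,2,3,4,5,6,8,9}; box has {1,2,3,4,5,6,8,9} → only 7 remains.
row 1, column 1 = 4: row 1 has {1,3,5,7}; col 1 has {2,3,5,6,7,8,9}; box has {1,3,5,6,7} → only 4 remains.
row 1, column 5 = 8: row 1 has {1,3,4,5,7}; col 5 has {1,2,3,5,6,7}; box has {1,2,3,4,7,9} → only 8 remains.
row 1, column 6 = 6: row 1 has {1,3,4,5,7,8}; col 6 has {1,2,3,4,7,8,9}; box has {1,2,3,4,7,8,9} → only 6 remains.
row 1, column 9 = 9: row 1 has {1,3,4,5,6,7,8}; col 9 has {2,3,4,5,6,7,8}; box has {2,3,4,5,6,7,8} → only 9 remains.
row 2, column 2 = 9: row 2 has {2,3,4,6,7}; col 2 has {1,2,5,6,7,8}; box has {1,3,4,5,6,7} → only 9 remains.
row 2, column 3 = 8: row 2 has {2,3,4,6,7,9}; col 3 has {1,3,4,6,7}; box has {1,3,4,5,6,7,9} → only 8 remains.
row 2, column 6 = 5: row 2 has {2,3,4,6,7,8,9}; col 6 has {1,2,3,4,6,7,8,9}; box has {1,2,3,4,6,7,8,9} → only 5 remains.

5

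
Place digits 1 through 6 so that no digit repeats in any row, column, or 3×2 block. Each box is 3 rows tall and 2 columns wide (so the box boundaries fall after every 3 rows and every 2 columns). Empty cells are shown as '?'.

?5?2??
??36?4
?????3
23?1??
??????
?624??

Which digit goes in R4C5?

4

R2C1 = 1 (sole candidate).
R2C2 = 2 (sole candidate).
R2C5 = 5 (sole candidate).
R3C2 = 4 (sole candidate).
R3C4 = 5 (sole candidate).
R5C2 = 1 (sole candidate).
R5C4 = 3 (sole candidate).
R6C1 = 5 (sole candidate).
R6C6 = 1 (sole candidate).
R1C6 = 6 (sole candidate).
R3C1 = 6 (sole candidate).
R3C3 = 1 (sole candidate).
R3C5 = 2 (sole candidate).
R4C6 = 5 (sole candidate).
R5C1 = 4 (sole candidate).
R5C5 = 6 (sole candidate).
R5C6 = 2 (sole candidate).
R6C5 = 3 (sole candidate).
R1C1 = 3 (sole candidate).
R1C3 = 4 (sole candidate).
R1C5 = 1 (sole candidate).
R4C3 = 6 (sole candidate).
R4C5 = 4: row 4 has {1,2,3,5,6}; col 5 has {1,2,3,5,6}; box has {1,2,3,5,6} → only 4 remains.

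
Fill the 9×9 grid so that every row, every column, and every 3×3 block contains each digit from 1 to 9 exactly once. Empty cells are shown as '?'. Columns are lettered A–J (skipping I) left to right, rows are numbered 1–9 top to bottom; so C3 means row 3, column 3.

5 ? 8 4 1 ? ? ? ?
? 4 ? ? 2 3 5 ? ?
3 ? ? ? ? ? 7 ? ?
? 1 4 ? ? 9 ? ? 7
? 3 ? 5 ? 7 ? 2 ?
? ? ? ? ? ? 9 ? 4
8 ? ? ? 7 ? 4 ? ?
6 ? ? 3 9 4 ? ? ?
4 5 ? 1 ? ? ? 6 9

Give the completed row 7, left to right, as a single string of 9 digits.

893675412

F1 = 6 (sole candidate).
A4 = 2 (sole candidate).
A5 = 9 (sole candidate).
C5 = 6 (sole candidate).
A6 = 7 (sole candidate).
B6 = 8 (sole candidate).
C6 = 5 (sole candidate).
E9 = 8 (sole candidate).
F9 = 2 (sole candidate).
G9 = 3 (sole candidate).
G1 = 2 (sole candidate).
J1 = 3 (sole candidate).
A2 = 1 (sole candidate).
E3 = 5 (sole candidate).
F3 = 8 (sole candidate).
E5 = 4 (sole candidate).
F6 = 1 (sole candidate).
H6 = 3 (sole candidate).
D7 = 6: row 7 has {4,7,8}; col 4 has {1,3,4,5}; box has {1,2,3,4,7,8,9} → only 6 remains.
F7 = 5: row 7 has {4,6,7,8}; col 6 has {1,2,3,4,6,7,8,9}; box has {1,2,3,4,6,7,8,9} → only 5 remains.
H7 = 1: row 7 has {4,5,6,7,8}; col 8 has {2,3,6}; box has {3,4,6,9} → only 1 remains.
J7 = 2: row 7 has {1,4,5,6,7,8}; col 9 has {3,4,7,9}; box has {1,3,4,6,9} → only 2 remains.
G8 = 8 (sole candidate).
J8 = 5 (sole candidate).
C9 = 7 (sole candidate).
H1 = 9 (sole candidate).
C2 = 9 (sole candidate).
D2 = 7 (sole candidate).
H2 = 8 (sole candidate).
J2 = 6 (sole candidate).
C3 = 2 (sole candidate).
D3 = 9 (sole candidate).
H3 = 4 (sole candidate).
J3 = 1 (sole candidate).
D4 = 8 (sole candidate).
G4 = 6 (sole candidate).
H4 = 5 (sole candidate).
G5 = 1 (sole candidate).
J5 = 8 (sole candidate).
D6 = 2 (sole candidate).
E6 = 6 (sole candidate).
B7 = 9: row 7 has {1,2,4,5,6,7,8}; col 2 has {1,3,4,5,8}; box has {4,5,6,7,8} → only 9 remains.
C7 = 3: row 7 has {1,2,4,5,6,7,8,9}; col 3 has {2,4,5,6,7,8,9}; box has {4,5,6,7,8,9} → only 3 remains.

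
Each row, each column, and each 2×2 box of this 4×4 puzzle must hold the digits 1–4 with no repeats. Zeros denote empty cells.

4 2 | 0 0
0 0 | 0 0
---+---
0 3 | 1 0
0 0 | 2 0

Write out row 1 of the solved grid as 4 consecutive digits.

4231

r1c3 = 3: row 1 has {2,4}; col 3 has {1,2}; box has {} → only 3 remains.
r1c4 = 1: row 1 has {2,3,4}; col 4 has {}; box has {3} → only 1 remains.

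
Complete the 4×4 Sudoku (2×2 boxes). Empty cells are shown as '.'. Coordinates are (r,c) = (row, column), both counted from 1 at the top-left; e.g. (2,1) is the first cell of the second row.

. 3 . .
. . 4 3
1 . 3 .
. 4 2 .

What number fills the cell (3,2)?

2

(1,3) = 1 (sole candidate).
(1,4) = 2 (sole candidate).
(2,1) = 2 (sole candidate).
(2,2) = 1 (sole candidate).
(3,2) = 2: row 3 has {1,3}; col 2 has {1,3,4}; box has {1,4} → only 2 remains.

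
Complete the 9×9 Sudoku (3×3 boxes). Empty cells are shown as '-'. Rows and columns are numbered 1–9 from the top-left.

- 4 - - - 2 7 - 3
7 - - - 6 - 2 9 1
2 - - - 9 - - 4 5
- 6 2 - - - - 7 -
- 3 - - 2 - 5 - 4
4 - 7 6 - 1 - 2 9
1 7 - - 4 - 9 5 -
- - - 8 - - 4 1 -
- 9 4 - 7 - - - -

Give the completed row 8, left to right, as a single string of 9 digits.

row 4, column 9 = 8: row 4 has {2,6,7}; col 9 has {1,3,4,5,9}; box has {2,4,5,7,9} → only 8 remains.
row 5, column 8 = 6: row 5 has {2,3,4,5}; col 8 has {1,2,4,5,7,9}; box has {2,4,5,7,8,9} → only 6 remains.
row 6, column 7 = 3: row 6 has {1,2,4,6,7,9}; col 7 has {2,4,5,7,9}; box has {2,4,5,6,7,8,9} → only 3 remains.
row 1, column 8 = 8: row 1 has {2,3,4,7}; col 8 has {1,2,4,5,6,7,9}; box has {1,2,3,4,5,7,9} → only 8 remains.
row 3, column 7 = 6: row 3 has {2,4,5,9}; col 7 has {2,3,4,5,7,9}; box has {1,2,3,4,5,7,8,9} → only 6 remains.
row 4, column 7 = 1: row 4 has {2,6,7,8}; col 7 has {2,3,4,5,6,7,9}; box has {2,3,4,5,6,7,8,9} → only 1 remains.
row 9, column 7 = 8: row 9 has {4,7,9}; col 7 has {1,2,3,4,5,6,7,9}; box has {1,4,5,9} → only 8 remains.
row 9, column 8 = 3: row 9 has {4,7,8,9}; col 8 has {1,2,4,5,6,7,8,9}; box has {1,4,5,8,9} → only 3 remains.
row 5, column 3 = 1: in row 5, 1 can only go here (every other open cell in that row sees a 1).
row 7, column 3 = 8: in row 7, 8 can only go here (every other open cell in that row sees an 8).
row 3, column 3 = 3: row 3 has {2,4,5,6,9}; col 3 has {1,2,4,7,8}; box has {2,4,7} → only 3 remains.
row 2, column 3 = 5: row 2 has {1,2,6,7,9}; col 3 has {1,2,3,4,7,8}; box has {2,3,4,7} → only 5 remains.
row 8, column 3 = 6: row 8 has {1,4,8}; col 3 has {1,2,3,4,5,7,8}; box has {1,4,7,8,9} → only 6 remains.
row 9, column 1 = 5: row 9 has {3,4,7,8,9}; col 1 has {1,2,4,7}; box has {1,4,6,7,8,9} → only 5 remains.
row 9, column 6 = 6: row 9 has {3,4,5,7,8,9}; col 6 has {1,2}; box has {4,7,8} → only 6 remains.
row 9, column 9 = 2: row 9 has {3,4,5,6,7,8,9}; col 9 has {1,3,4,5,8,9}; box has {1,3,4,5,8,9} → only 2 remains.
row 1, column 3 = 9: row 1 has {2,3,4,7,8}; col 3 has {1,2,3,4,5,6,7,8}; box has {2,3,4,5,7} → only 9 remains.
row 2, column 2 = 8: row 2 has {1,2,5,6,7,9}; col 2 has {3,4,6,7,9}; box has {2,3,4,5,7,9} → only 8 remains.
row 3, column 2 = 1: row 3 has {2,3,4,5,6,9}; col 2 has {3,4,6,7,8,9}; box has {2,3,4,5,7,8,9} → only 1 remains.
row 3, column 4 = 7: row 3 has {1,2,3,4,5,6,9}; col 4 has {6,8}; box has {2,6,9} → only 7 remains.
row 3, column 6 = 8: row 3 has {1,2,3,4,5,6,7,9}; col 6 has {1,2,6}; box has {2,6,7,9} → only 8 remains.
row 4, column 1 = 9: row 4 has {1,2,6,7,8}; col 1 has {1,2,4,5,7}; box has {1,2,3,4,6,7} → only 9 remains.
row 5, column 1 = 8: row 5 has {1,2,3,4,5,6}; col 1 has {1,2,4,5,7,9}; box has {1,2,3,4,6,7,9} → only 8 remains.
row 5, column 4 = 9: row 5 has {1,2,3,4,5,6,8}; col 4 has {6,7,8}; box has {1,2,6} → only 9 remains.
row 5, column 6 = 7: row 5 has {1,2,3,4,5,6,8,9}; col 6 has {1,2,6,8}; box has {1,2,6,9} → only 7 remains.
row 6, column 2 = 5: row 6 has {1,2,3,4,6,7,9}; col 2 has {1,3,4,6,7,8,9}; box has {1,2,3,4,6,7,8,9} → only 5 remains.
row 6, column 5 = 8: row 6 has {1,2,3,4,5,6,7,9}; col 5 has {2,4,6,7,9}; box has {1,2,6,7,9} → only 8 remains.
row 7, column 6 = 3: row 7 has {1,4,5,7,8,9}; col 6 has {1,2,6,7,8}; box has {4,6,7,8} → only 3 remains.
row 7, column 9 = 6: row 7 has {1,3,4,5,7,8,9}; col 9 has {1,2,3,4,5,8,9}; box has {1,2,3,4,5,8,9} → only 6 remains.
row 8, column 1 = 3: row 8 has {1,4,6,8}; col 1 has {1,2,4,5,7,8,9}; box has {1,4,5,6,7,8,9} → only 3 remains.
row 8, column 2 = 2: row 8 has {1,3,4,6,8}; col 2 has {1,3,4,5,6,7,8,9}; box has {1,3,4,5,6,7,8,9} → only 2 remains.
row 8, column 5 = 5: row 8 has {1,2,3,4,6,8}; col 5 has {2,4,6,7,8,9}; box has {3,4,6,7,8} → only 5 remains.
row 8, column 6 = 9: row 8 has {1,2,3,4,5,6,8}; col 6 has {1,2,3,6,7,8}; box has {3,4,5,6,7,8} → only 9 remains.
row 8, column 9 = 7: row 8 has {1,2,3,4,5,6,8,9}; col 9 has {1,2,3,4,5,6,8,9}; box has {1,2,3,4,5,6,8,9} → only 7 remains.

326859417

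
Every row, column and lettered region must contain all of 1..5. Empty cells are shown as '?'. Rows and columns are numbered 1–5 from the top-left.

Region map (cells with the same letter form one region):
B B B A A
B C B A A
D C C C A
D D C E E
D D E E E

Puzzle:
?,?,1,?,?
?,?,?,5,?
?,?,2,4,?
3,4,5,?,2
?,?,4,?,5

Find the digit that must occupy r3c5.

r2c3 = 3: row 2 has {5}; col 3 has {1,2,4,5}; region has {1} → only 3 remains.
r4c4 = 1: row 4 has {2,3,4,5}; col 4 has {4,5}; region has {2,4,5} → only 1 remains.
r5c4 = 3: row 5 has {4,5}; col 4 has {1,4,5}; region has {1,2,4,5} → only 3 remains.
r1c4 = 2: row 1 has {1}; col 4 has {1,3,4,5}; region has {5} → only 2 remains.
r2c2 = 1: row 2 has {3,5}; col 2 has {4}; region has {2,4,5} → only 1 remains.
r2c5 = 4: row 2 has {1,3,5}; col 5 has {2,5}; region has {2,5} → only 4 remains.
r3c2 = 3: row 3 has {2,4}; col 2 has {1,4}; region has {1,2,4,5} → only 3 remains.
r3c5 = 1: row 3 has {2,3,4}; col 5 has {2,4,5}; region has {2,4,5} → only 1 remains.

1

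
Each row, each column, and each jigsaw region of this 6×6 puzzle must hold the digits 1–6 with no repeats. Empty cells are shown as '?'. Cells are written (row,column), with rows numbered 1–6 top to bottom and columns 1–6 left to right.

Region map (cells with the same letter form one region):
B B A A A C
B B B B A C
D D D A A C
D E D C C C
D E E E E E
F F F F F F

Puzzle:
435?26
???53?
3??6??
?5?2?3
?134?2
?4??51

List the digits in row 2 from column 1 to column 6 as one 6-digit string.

162534

(1,4) = 1: row 1 has {2,3,4,5,6}; col 4 has {2,4,5,6}; region has {2,3,5,6} → only 1 remains.
(2,6) = 4: row 2 has {3,5}; col 6 has {1,2,3,6}; region has {2,3,6} → only 4 remains.
(3,2) = 2: row 3 has {3,6}; col 2 has {1,3,4,5}; region has {3} → only 2 remains.
(3,5) = 4: row 3 has {2,3,6}; col 5 has {2,3,5}; region has {1,2,3,5,6} → only 4 remains.
(3,6) = 5: row 3 has {2,3,4,6}; col 6 has {1,2,3,4,6}; region has {2,3,4,6} → only 5 remains.
(4,5) = 1: row 4 has {2,3,5}; col 5 has {2,3,4,5}; region has {2,3,4,5,6} → only 1 remains.
(5,5) = 6: row 5 has {1,2,3,4}; col 5 has {1,2,3,4,5}; region has {1,2,3,4,5} → only 6 remains.
(6,4) = 3: row 6 has {1,4,5}; col 4 has {1,2,4,5,6}; region has {1,4,5} → only 3 remains.
(2,2) = 6: row 2 has {3,4,5}; col 2 has {1,2,3,4,5}; region has {3,4,5} → only 6 remains.
(3,3) = 1: row 3 has {2,3,4,5,6}; col 3 has {3,5}; region has {2,3} → only 1 remains.
(4,1) = 6: row 4 has {1,2,3,5}; col 1 has {3,4}; region has {1,2,3} → only 6 remains.
(4,3) = 4: row 4 has {1,2,3,5,6}; col 3 has {1,3,5}; region has {1,2,3,6} → only 4 remains.
(5,1) = 5: row 5 has {1,2,3,4,6}; col 1 has {3,4,6}; region has {1,2,3,4,6} → only 5 remains.
(6,1) = 2: row 6 has {1,3,4,5}; col 1 has {3,4,5,6}; region has {1,3,4,5} → only 2 remains.
(6,3) = 6: row 6 has {1,2,3,4,5}; col 3 has {1,3,4,5}; region has {1,2,3,4,5} → only 6 remains.
(2,1) = 1: row 2 has {3,4,5,6}; col 1 has {2,3,4,5,6}; region has {3,4,5,6} → only 1 remains.
(2,3) = 2: row 2 has {1,3,4,5,6}; col 3 has {1,3,4,5,6}; region has {1,3,4,5,6} → only 2 remains.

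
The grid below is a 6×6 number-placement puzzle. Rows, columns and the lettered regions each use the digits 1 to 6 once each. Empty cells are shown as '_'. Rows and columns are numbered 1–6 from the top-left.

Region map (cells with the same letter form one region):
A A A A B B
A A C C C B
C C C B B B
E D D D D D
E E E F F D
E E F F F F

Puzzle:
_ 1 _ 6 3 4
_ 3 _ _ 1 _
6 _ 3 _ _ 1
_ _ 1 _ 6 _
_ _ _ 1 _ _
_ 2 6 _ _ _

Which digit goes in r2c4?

5

r2c6 = 6: in row 2, 6 can only go here (every other open cell in that row sees a 6).
r3c2 = 4: in row 3, 4 can only go here (every other open cell in that row sees a 4).
r4c2 = 5: row 4 has {1,6}; col 2 has {1,2,3,4}; region has {1,6} → only 5 remains.
r5c2 = 6: row 5 has {1}; col 2 has {1,2,3,4,5}; region has {2} → only 6 remains.
r2c1 = 4: in row 2, 4 can only go here (every other open cell in that row sees a 4).
r4c1 = 3: row 4 has {1,5,6}; col 1 has {4,6}; region has {2,6} → only 3 remains.
r4c6 = 2: row 4 has {1,3,5,6}; col 6 has {1,4,6}; region has {1,5,6} → only 2 remains.
r5c1 = 5: row 5 has {1,6}; col 1 has {3,4,6}; region has {2,3,6} → only 5 remains.
r5c3 = 4: row 5 has {1,5,6}; col 3 has {1,3,6}; region has {2,3,5,6} → only 4 remains.
r5c5 = 2: row 5 has {1,4,5,6}; col 5 has {1,3,6}; region has {1,6} → only 2 remains.
r5c6 = 3: row 5 has {1,2,4,5,6}; col 6 has {1,2,4,6}; region has {1,2,5,6} → only 3 remains.
r6c1 = 1: row 6 has {2,6}; col 1 has {3,4,5,6}; region has {2,3,4,5,6} → only 1 remains.
r6c6 = 5: row 6 has {1,2,6}; col 6 has {1,2,3,4,6}; region has {1,2,6} → only 5 remains.
r1c1 = 2: row 1 has {1,3,4,6}; col 1 has {1,3,4,5,6}; region has {1,3,4,6} → only 2 remains.
r1c3 = 5: row 1 has {1,2,3,4,6}; col 3 has {1,3,4,6}; region has {1,2,3,4,6} → only 5 remains.
r2c3 = 2: row 2 has {1,3,4,6}; col 3 has {1,3,4,5,6}; region has {1,3,4,6} → only 2 remains.
r2c4 = 5: row 2 has {1,2,3,4,6}; col 4 has {1,6}; region has {1,2,3,4,6} → only 5 remains.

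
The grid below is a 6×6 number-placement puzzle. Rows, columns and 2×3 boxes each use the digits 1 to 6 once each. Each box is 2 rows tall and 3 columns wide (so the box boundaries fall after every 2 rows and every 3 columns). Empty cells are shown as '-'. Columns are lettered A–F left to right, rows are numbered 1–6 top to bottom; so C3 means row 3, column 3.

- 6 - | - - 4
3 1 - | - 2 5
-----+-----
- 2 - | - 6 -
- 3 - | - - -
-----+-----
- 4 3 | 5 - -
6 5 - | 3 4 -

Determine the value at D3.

D1 = 1: row 1 has {4,6}; col 4 has {3,5}; box has {2,4,5} → only 1 remains.
E1 = 3: row 1 has {1,4,6}; col 5 has {2,4,6}; box has {1,2,4,5} → only 3 remains.
C2 = 4: row 2 has {1,2,3,5}; col 3 has {3}; box has {1,3,6} → only 4 remains.
D2 = 6: row 2 has {1,2,3,4,5}; col 4 has {1,3,5}; box has {1,2,3,4,5} → only 6 remains.
D3 = 4: row 3 has {2,6}; col 4 has {1,3,5,6}; box has {6} → only 4 remains.

4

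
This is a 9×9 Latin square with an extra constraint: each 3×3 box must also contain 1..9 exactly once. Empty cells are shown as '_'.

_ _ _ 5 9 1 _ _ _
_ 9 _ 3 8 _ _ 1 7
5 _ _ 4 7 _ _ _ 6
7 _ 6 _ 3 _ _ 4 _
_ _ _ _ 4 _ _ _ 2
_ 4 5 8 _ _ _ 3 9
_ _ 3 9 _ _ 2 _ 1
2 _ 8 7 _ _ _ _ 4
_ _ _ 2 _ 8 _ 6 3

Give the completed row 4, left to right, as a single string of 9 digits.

726139845

r1c9 = 8 (sole candidate).
r3c6 = 2 (sole candidate).
r3c8 = 9 (sole candidate).
r4c4 = 1: row 4 has {3,4,6,7}; col 4 has {2,3,4,5,7,8,9}; box has {3,4,8} → only 1 remains.
r4c9 = 5: row 4 has {1,3,4,6,7}; col 9 has {1,2,3,4,6,7,8,9}; box has {2,3,4,9} → only 5 remains.
r5c4 = 6 (sole candidate).
r6c1 = 1 (sole candidate).
r6c5 = 2 (sole candidate).
r6c6 = 7 (sole candidate).
r6c7 = 6 (sole candidate).
r8c8 = 5 (sole candidate).
r1c8 = 2 (sole candidate).
r2c6 = 6 (sole candidate).
r3c3 = 1 (sole candidate).
r3c7 = 3 (sole candidate).
r4c6 = 9: row 4 has {1,3,4,5,6,7}; col 6 has {1,2,6,7,8}; box has {1,2,3,4,6,7,8} → only 9 remains.
r4c7 = 8: row 4 has {1,3,4,5,6,7,9}; col 7 has {2,3,6}; box has {2,3,4,5,6,9} → only 8 remains.
r5c3 = 9 (sole candidate).
r5c6 = 5 (sole candidate).
r5c8 = 7 (sole candidate).
r7c6 = 4 (sole candidate).
r7c8 = 8 (sole candidate).
r8c6 = 3 (sole candidate).
r8c7 = 9 (sole candidate).
r9c7 = 7 (sole candidate).
r1c7 = 4 (sole candidate).
r2c1 = 4 (sole candidate).
r2c3 = 2 (sole candidate).
r2c7 = 5 (sole candidate).
r3c2 = 8 (sole candidate).
r4c2 = 2: row 4 has {1,3,4,5,6,7,8,9}; col 2 has {4,8,9}; box has {1,4,5,6,7,9} → only 2 remains.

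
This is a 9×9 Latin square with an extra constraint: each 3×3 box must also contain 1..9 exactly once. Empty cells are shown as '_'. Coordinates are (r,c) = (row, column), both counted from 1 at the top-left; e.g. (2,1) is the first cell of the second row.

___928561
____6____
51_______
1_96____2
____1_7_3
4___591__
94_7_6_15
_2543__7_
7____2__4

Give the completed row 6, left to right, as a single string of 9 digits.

437259186

(1,1) = 3: row 1 has {1,2,5,6,8,9}; col 1 has {1,4,5,7,9}; box has {1,5} → only 3 remains.
(1,2) = 7: row 1 has {1,2,3,5,6,8,9}; col 2 has {1,2,4}; box has {1,3,5} → only 7 remains.
(1,3) = 4: row 1 has {1,2,3,5,6,7,8,9}; col 3 has {5,9}; box has {1,3,5,7} → only 4 remains.
(3,4) = 3: row 3 has {1,5}; col 4 has {4,6,7,9}; box has {2,6,8,9} → only 3 remains.
(5,6) = 4: row 5 has {1,3,7}; col 6 has {2,6,8,9}; box has {1,5,6,9} → only 4 remains.
(6,8) = 8: row 6 has {1,4,5,9}; col 8 has {1,6,7}; box has {1,2,3,7} → only 8 remains.
(6,9) = 6: row 6 has {1,4,5,8,9}; col 9 has {1,2,3,4,5}; box has {1,2,3,7,8} → only 6 remains.
(7,5) = 8: row 7 has {1,4,5,6,7,9}; col 5 has {1,2,3,5,6}; box has {2,3,4,6,7} → only 8 remains.
(8,6) = 1: row 8 has {2,3,4,5,7}; col 6 has {2,4,6,8,9}; box has {2,3,4,6,7,8} → only 1 remains.
(9,4) = 5: row 9 has {2,4,7}; col 4 has {3,4,6,7,9}; box has {1,2,3,4,6,7,8} → only 5 remains.
(9,5) = 9: row 9 has {2,4,5,7}; col 5 has {1,2,3,5,6,8}; box has {1,2,3,4,5,6,7,8} → only 9 remains.
(9,8) = 3: row 9 has {2,4,5,7,9}; col 8 has {1,6,7,8}; box has {1,4,5,7} → only 3 remains.
(2,4) = 1: row 2 has {6}; col 4 has {3,4,5,6,7,9}; box has {2,3,6,8,9} → only 1 remains.
(3,6) = 7: row 3 has {1,3,5}; col 6 has {1,2,4,6,8,9}; box has {1,2,3,6,8,9} → only 7 remains.
(4,5) = 7: row 4 has {1,2,6,9}; col 5 has {1,2,3,5,6,8,9}; box has {1,4,5,6,9} → only 7 remains.
(4,6) = 3: row 4 has {1,2,6,7,9}; col 6 has {1,2,4,6,7,8,9}; box has {1,4,5,6,7,9} → only 3 remains.
(4,7) = 4: row 4 has {1,2,3,6,7,9}; col 7 has {1,5,7}; box has {1,2,3,6,7,8} → only 4 remains.
(4,8) = 5: row 4 has {1,2,3,4,6,7,9}; col 8 has {1,3,6,7,8}; box has {1,2,3,4,6,7,8} → only 5 remains.
(5,8) = 9: row 5 has {1,3,4,7}; col 8 has {1,3,5,6,7,8}; box has {1,2,3,4,5,6,7,8} → only 9 remains.
(6,2) = 3: row 6 has {1,4,5,6,8,9}; col 2 has {1,2,4,7}; box has {1,4,9} → only 3 remains.
(6,4) = 2: row 6 has {1,3,4,5,6,8,9}; col 4 has {1,3,4,5,6,7,9}; box has {1,3,4,5,6,7,9} → only 2 remains.
(7,3) = 3: row 7 has {1,4,5,6,7,8,9}; col 3 has {4,5,9}; box has {2,4,5,7,9} → only 3 remains.
(7,7) = 2: row 7 has {1,3,4,5,6,7,8,9}; col 7 has {1,4,5,7}; box has {1,3,4,5,7} → only 2 remains.
(2,6) = 5: row 2 has {1,6}; col 6 has {1,2,3,4,6,7,8,9}; box has {1,2,3,6,7,8,9} → only 5 remains.
(3,5) = 4: row 3 has {1,3,5,7}; col 5 has {1,2,3,5,6,7,8,9}; box has {1,2,3,5,6,7,8,9} → only 4 remains.
(3,8) = 2: row 3 has {1,3,4,5,7}; col 8 has {1,3,5,6,7,8,9}; box has {1,5,6} → only 2 remains.
(4,2) = 8: row 4 has {1,2,3,4,5,6,7,9}; col 2 has {1,2,3,4,7}; box has {1,3,4,9} → only 8 remains.
(5,4) = 8: row 5 has {1,3,4,7,9}; col 4 has {1,2,3,4,5,6,7,9}; box has {1,2,3,4,5,6,7,9} → only 8 remains.
(6,3) = 7: row 6 has {1,2,3,4,5,6,8,9}; col 3 has {3,4,5,9}; box has {1,3,4,8,9} → only 7 remains.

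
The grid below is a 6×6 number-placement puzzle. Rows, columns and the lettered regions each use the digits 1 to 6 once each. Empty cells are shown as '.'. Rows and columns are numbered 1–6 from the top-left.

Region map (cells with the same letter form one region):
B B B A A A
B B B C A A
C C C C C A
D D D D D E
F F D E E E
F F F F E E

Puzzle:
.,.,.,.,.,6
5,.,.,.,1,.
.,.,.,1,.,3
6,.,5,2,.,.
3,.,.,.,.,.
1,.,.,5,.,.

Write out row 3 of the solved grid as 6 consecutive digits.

r1c4 = 4: row 1 has {6}; col 4 has {1,2,5}; region has {1,3,6} → only 4 remains.
r2c6 = 2: row 2 has {1,5}; col 6 has {3,6}; region has {1,3,4,6} → only 2 remains.
r5c4 = 6: row 5 has {3}; col 4 has {1,2,4,5}; region has {} → only 6 remains.
r6c6 = 4: row 6 has {1,5}; col 6 has {2,3,6}; region has {6} → only 4 remains.
r1c1 = 2: row 1 has {4,6}; col 1 has {1,3,5,6}; region has {5} → only 2 remains.
r1c5 = 5: row 1 has {2,4,6}; col 5 has {1}; region has {1,2,3,4,6} → only 5 remains.
r2c4 = 3: row 2 has {1,2,5}; col 4 has {1,2,4,5,6}; region has {1} → only 3 remains.
r3c1 = 4: row 3 has {1,3}; col 1 has {1,2,3,5,6}; region has {1,3} → only 4 remains.
r4c6 = 1: row 4 has {2,5,6}; col 6 has {2,3,4,6}; region has {4,6} → only 1 remains.
r5c5 = 2: row 5 has {3,6}; col 5 has {1,5}; region has {1,4,6} → only 2 remains.
r5c6 = 5: row 5 has {2,3,6}; col 6 has {1,2,3,4,6}; region has {1,2,4,6} → only 5 remains.
r6c5 = 3: row 6 has {1,4,5}; col 5 has {1,2,5}; region has {1,2,4,5,6} → only 3 remains.
r3c5 = 6: row 3 has {1,3,4}; col 5 has {1,2,3,5}; region has {1,3,4} → only 6 remains.
r4c5 = 4: row 4 has {1,2,5,6}; col 5 has {1,2,3,5,6}; region has {2,5,6} → only 4 remains.
r5c2 = 4: row 5 has {2,3,5,6}; col 2 has {}; region has {1,3,5} → only 4 remains.
r5c3 = 1: row 5 has {2,3,4,5,6}; col 3 has {5}; region has {2,4,5,6} → only 1 remains.
r1c3 = 3: row 1 has {2,4,5,6}; col 3 has {1,5}; region has {2,5} → only 3 remains.
r2c2 = 6: row 2 has {1,2,3,5}; col 2 has {4}; region has {2,3,5} → only 6 remains.
r2c3 = 4: row 2 has {1,2,3,5,6}; col 3 has {1,3,5}; region has {2,3,5,6} → only 4 remains.
r3c3 = 2: row 3 has {1,3,4,6}; col 3 has {1,3,4,5}; region has {1,3,4,6} → only 2 remains.
r4c2 = 3: row 4 has {1,2,4,5,6}; col 2 has {4,6}; region has {1,2,4,5,6} → only 3 remains.
r6c2 = 2: row 6 has {1,3,4,5}; col 2 has {3,4,6}; region has {1,3,4,5} → only 2 remains.
r6c3 = 6: row 6 has {1,2,3,4,5}; col 3 has {1,2,3,4,5}; region has {1,2,3,4,5} → only 6 remains.
r1c2 = 1: row 1 has {2,3,4,5,6}; col 2 has {2,3,4,6}; region has {2,3,4,5,6} → only 1 remains.
r3c2 = 5: row 3 has {1,2,3,4,6}; col 2 has {1,2,3,4,6}; region has {1,2,3,4,6} → only 5 remains.

452163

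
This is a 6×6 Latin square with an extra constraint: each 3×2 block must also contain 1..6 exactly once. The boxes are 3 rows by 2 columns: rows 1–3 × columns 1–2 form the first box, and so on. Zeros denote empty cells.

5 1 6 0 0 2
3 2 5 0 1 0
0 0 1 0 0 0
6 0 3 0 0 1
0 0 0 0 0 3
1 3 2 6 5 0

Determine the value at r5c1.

r2c4 = 4: row 2 has {1,2,3,5}; col 4 has {6}; box has {1,5,6} → only 4 remains.
r2c6 = 6: row 2 has {1,2,3,4,5}; col 6 has {1,2,3}; box has {1,2} → only 6 remains.
r3c1 = 4: row 3 has {1}; col 1 has {1,3,5,6}; box has {1,2,3,5} → only 4 remains.
r3c2 = 6: row 3 has {1,4}; col 2 has {1,2,3}; box has {1,2,3,4,5} → only 6 remains.
r3c5 = 3: row 3 has {1,4,6}; col 5 has {1,5}; box has {1,2,6} → only 3 remains.
r3c6 = 5: row 3 has {1,3,4,6}; col 6 has {1,2,3,6}; box has {1,2,3,6} → only 5 remains.
r4c4 = 5: row 4 has {1,3,6}; col 4 has {4,6}; box has {2,3,6} → only 5 remains.
r5c1 = 2: row 5 has {3}; col 1 has {1,3,4,5,6}; box has {1,3,6} → only 2 remains.

2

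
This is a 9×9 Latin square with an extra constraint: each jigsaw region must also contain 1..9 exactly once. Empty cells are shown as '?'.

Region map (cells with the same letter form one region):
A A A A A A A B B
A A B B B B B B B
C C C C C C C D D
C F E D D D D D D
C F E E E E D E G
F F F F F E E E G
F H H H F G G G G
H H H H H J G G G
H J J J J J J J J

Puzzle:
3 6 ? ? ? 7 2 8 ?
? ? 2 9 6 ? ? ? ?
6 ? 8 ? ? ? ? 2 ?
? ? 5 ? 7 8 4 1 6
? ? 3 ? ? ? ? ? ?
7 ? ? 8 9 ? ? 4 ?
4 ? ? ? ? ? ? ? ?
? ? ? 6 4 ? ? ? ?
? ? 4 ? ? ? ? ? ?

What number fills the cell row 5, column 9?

4

row 4, column 4 = 3: row 4 has {1,4,5,6,7,8}; col 4 has {6,8,9}; region has {1,2,4,6,7,8} → only 3 remains.
row 4, column 2 = 2: row 4 has {1,3,4,5,6,7,8}; col 2 has {6}; region has {4,7,8,9} → only 2 remains.
row 4, column 1 = 9: row 4 has {1,2,3,4,5,6,7,8}; col 1 has {3,4,6,7}; region has {6,8} → only 9 remains.
row 1, column 3 = 9: in row 1, 9 can only go here (every other open cell in that row sees a 9).
row 3, column 9 = 9: in row 3, 9 can only go here (every other open cell in that row sees a 9).
row 5, column 7 = 5: row 5 has {3}; col 7 has {2,4}; region has {1,2,3,4,6,7,8,9} → only 5 remains.
row 5, column 2 = 1: row 5 has {3,5}; col 2 has {2,6}; region has {2,4,7,8,9} → only 1 remains.
row 6, column 3 = 6: row 6 has {4,7,8,9}; col 3 has {2,3,4,5,8,9}; region has {1,2,4,7,8,9} → only 6 remains.
row 6, column 7 = 1: row 6 has {4,6,7,8,9}; col 7 has {2,4,5}; region has {3,4,5} → only 1 remains.
row 5, column 1 = 2: row 5 has {1,3,5}; col 1 has {3,4,6,7,9}; region has {6,8,9} → only 2 remains.
row 5, column 4 = 7: row 5 has {1,2,3,5}; col 4 has {3,6,8,9}; region has {1,3,4,5} → only 7 remains.
row 5, column 5 = 8: row 5 has {1,2,3,5,7}; col 5 has {4,6,7,9}; region has {1,3,4,5,7} → only 8 remains.
row 5, column 9 = 4: row 5 has {1,2,3,5,7,8}; col 9 has {6,9}; region has {} → only 4 remains.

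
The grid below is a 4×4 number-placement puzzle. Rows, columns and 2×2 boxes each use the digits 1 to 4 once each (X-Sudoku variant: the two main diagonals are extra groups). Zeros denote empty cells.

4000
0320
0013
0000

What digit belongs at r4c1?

3

r1c3 = 3: row 1 has {4}; col 3 has {1,2}; box has {2} → only 3 remains.
r1c4 = 1: row 1 has {3,4}; col 4 has {3}; box has {2,3}; anti-diagonal has {2} → only 1 remains.
r2c1 = 1: row 2 has {2,3}; col 1 has {4}; box has {3,4} → only 1 remains.
r2c4 = 4: row 2 has {1,2,3}; col 4 has {1,3}; box has {1,2,3} → only 4 remains.
r3c1 = 2: row 3 has {1,3}; col 1 has {1,4}; box has {} → only 2 remains.
r3c2 = 4: row 3 has {1,2,3}; col 2 has {3}; box has {2}; anti-diagonal has {1,2} → only 4 remains.
r4c1 = 3: row 4 has {}; col 1 has {1,2,4}; box has {2,4}; anti-diagonal has {1,2,4} → only 3 remains.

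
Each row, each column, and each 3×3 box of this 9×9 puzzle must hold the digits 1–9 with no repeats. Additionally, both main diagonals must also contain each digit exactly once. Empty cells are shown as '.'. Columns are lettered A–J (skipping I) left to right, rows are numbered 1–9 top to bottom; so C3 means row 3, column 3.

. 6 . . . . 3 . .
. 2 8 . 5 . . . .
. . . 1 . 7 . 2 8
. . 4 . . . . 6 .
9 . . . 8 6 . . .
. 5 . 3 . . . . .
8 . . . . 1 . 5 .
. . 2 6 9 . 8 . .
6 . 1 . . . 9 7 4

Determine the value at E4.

7

F6 = 9 (sole candidate).
G7 = 6 (sole candidate).
B9 = 3 (sole candidate).
E9 = 2 (sole candidate).
E1 = 4 (sole candidate).
D2 = 9 (sole candidate).
F2 = 3 (sole candidate).
E3 = 6 (sole candidate).
J2 = 6 (hidden single in row 2).
B3 = 9 (hidden single in row 3).
B4 = 8 (hidden single in row 4).
J4 = 9 (hidden single in row 4).
H1 = 9 (hidden single in row 1).
A4 = 3 (hidden single in row 4).
C5 = 7 (sole candidate).
C6 = 6 (sole candidate).
C7 = 9 (sole candidate).
C1 = 5 (sole candidate).
A3 = 4 (sole candidate).
C3 = 3 (sole candidate).
G3 = 5 (sole candidate).
F4 = 2 (sole candidate).
B5 = 1 (sole candidate).
A6 = 2 (sole candidate).
H8 = 1 (sole candidate).
J8 = 3 (sole candidate).
A1 = 7 (sole candidate).
F1 = 8 (sole candidate).
J1 = 1 (sole candidate).
A2 = 1 (sole candidate).
H2 = 4 (sole candidate).
D4 = 5 (sole candidate).
D5 = 4 (sole candidate).
G5 = 2 (sole candidate).
H5 = 3 (sole candidate).
J5 = 5 (sole candidate).
H6 = 8 (sole candidate).
J6 = 7 (sole candidate).
D7 = 7 (sole candidate).
E7 = 3 (sole candidate).
J7 = 2 (sole candidate).
A8 = 5 (sole candidate).
B8 = 7 (sole candidate).
F8 = 4 (sole candidate).
D9 = 8 (sole candidate).
F9 = 5 (sole candidate).
D1 = 2 (sole candidate).
G2 = 7 (sole candidate).
G4 = 1 (sole candidate).
E6 = 1 (sole candidate).
G6 = 4 (sole candidate).
B7 = 4 (sole candidate).
E4 = 7: row 4 has {1,2,3,4,5,6,8,9}; col 5 has {1,2,3,4,5,6,8,9}; box has {1,2,3,4,5,6,8,9} → only 7 remains.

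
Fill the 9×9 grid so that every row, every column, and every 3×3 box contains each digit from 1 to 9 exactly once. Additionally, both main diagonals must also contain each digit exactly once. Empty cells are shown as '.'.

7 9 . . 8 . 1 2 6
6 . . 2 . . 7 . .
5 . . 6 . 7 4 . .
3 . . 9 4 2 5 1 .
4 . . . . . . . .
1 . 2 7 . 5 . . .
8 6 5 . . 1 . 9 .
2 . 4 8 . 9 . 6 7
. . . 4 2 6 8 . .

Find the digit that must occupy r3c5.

1

r1c3 = 3: row 1 has {1,2,6,7,8,9}; col 3 has {2,4,5}; box has {5,6,7,9} → only 3 remains.
r1c4 = 5: row 1 has {1,2,3,6,7,8,9}; col 4 has {2,4,6,7,8,9}; box has {2,6,7,8} → only 5 remains.
r1c6 = 4: row 1 has {1,2,3,5,6,7,8,9}; col 6 has {1,2,5,6,7,9}; box has {2,5,6,7,8} → only 4 remains.
r2c6 = 3: row 2 has {2,6,7}; col 6 has {1,2,4,5,6,7,9}; box has {2,4,5,6,7,8} → only 3 remains.
r2c8 = 8: row 2 has {2,3,6,7}; col 8 has {1,2,6,9}; box has {1,2,4,6,7}; anti-diagonal has {2,4,5,6,7} → only 8 remains.
r3c8 = 3: row 3 has {4,5,6,7}; col 8 has {1,2,6,8,9}; box has {1,2,4,6,7,8} → only 3 remains.
r3c9 = 9: row 3 has {3,4,5,6,7}; col 9 has {6,7}; box has {1,2,3,4,6,7,8} → only 9 remains.
r4c9 = 8: row 4 has {1,2,3,4,5,9}; col 9 has {6,7,9}; box has {1,5} → only 8 remains.
r5c6 = 8: row 5 has {4}; col 6 has {1,2,3,4,5,6,7,9}; box has {2,4,5,7,9} → only 8 remains.
r5c8 = 7: row 5 has {4,8}; col 8 has {1,2,3,6,8,9}; box has {1,5,8} → only 7 remains.
r6c2 = 8: row 6 has {1,2,5,7}; col 2 has {6,9}; box has {1,2,3,4} → only 8 remains.
r6c8 = 4: row 6 has {1,2,5,7,8}; col 8 has {1,2,3,6,7,8,9}; box has {1,5,7,8} → only 4 remains.
r6c9 = 3: row 6 has {1,2,4,5,7,8}; col 9 has {6,7,8,9}; box has {1,4,5,7,8} → only 3 remains.
r7c4 = 3: row 7 has {1,5,6,8,9}; col 4 has {2,4,5,6,7,8,9}; box has {1,2,4,6,8,9} → only 3 remains.
r7c5 = 7: row 7 has {1,3,5,6,8,9}; col 5 has {2,4,8}; box has {1,2,3,4,6,8,9} → only 7 remains.
r7c7 = 2: row 7 has {1,3,5,6,7,8,9}; col 7 has {1,4,5,7,8}; box has {6,7,8,9}; main diagonal has {5,6,7,9} → only 2 remains.
r7c9 = 4: row 7 has {1,2,3,5,6,7,8,9}; col 9 has {3,6,7,8,9}; box has {2,6,7,8,9} → only 4 remains.
r8c5 = 5: row 8 has {2,4,6,7,8,9}; col 5 has {2,4,7,8}; box has {1,2,3,4,6,7,8,9} → only 5 remains.
r8c7 = 3: row 8 has {2,4,5,6,7,8,9}; col 7 has {1,2,4,5,7,8}; box has {2,4,6,7,8,9} → only 3 remains.
r9c1 = 9: row 9 has {2,4,6,8}; col 1 has {1,2,3,4,5,6,7,8}; box has {2,4,5,6,8}; anti-diagonal has {2,4,5,6,7,8} → only 9 remains.
r9c8 = 5: row 9 has {2,4,6,8,9}; col 8 has {1,2,3,4,6,7,8,9}; box has {2,3,4,6,7,8,9} → only 5 remains.
r9c9 = 1: row 9 has {2,4,5,6,8,9}; col 9 has {3,4,6,7,8,9}; box has {2,3,4,5,6,7,8,9}; main diagonal has {2,5,6,7,9} → only 1 remains.
r2c2 = 4: row 2 has {2,3,6,7,8}; col 2 has {6,8,9}; box has {3,5,6,7,9}; main diagonal has {1,2,5,6,7,9} → only 4 remains.
r2c3 = 1: row 2 has {2,3,4,6,7,8}; col 3 has {2,3,4,5}; box has {3,4,5,6,7,9} → only 1 remains.
r2c5 = 9: row 2 has {1,2,3,4,6,7,8}; col 5 has {2,4,5,7,8}; box has {2,3,4,5,6,7,8} → only 9 remains.
r2c9 = 5: row 2 has {1,2,3,4,6,7,8,9}; col 9 has {1,3,4,6,7,8,9}; box has {1,2,3,4,6,7,8,9} → only 5 remains.
r3c2 = 2: row 3 has {3,4,5,6,7,9}; col 2 has {4,6,8,9}; box has {1,3,4,5,6,7,9} → only 2 remains.
r3c3 = 8: row 3 has {2,3,4,5,6,7,9}; col 3 has {1,2,3,4,5}; box has {1,2,3,4,5,6,7,9}; main diagonal has {1,2,4,5,6,7,9} → only 8 remains.
r3c5 = 1: row 3 has {2,3,4,5,6,7,8,9}; col 5 has {2,4,5,7,8,9}; box has {2,3,4,5,6,7,8,9} → only 1 remains.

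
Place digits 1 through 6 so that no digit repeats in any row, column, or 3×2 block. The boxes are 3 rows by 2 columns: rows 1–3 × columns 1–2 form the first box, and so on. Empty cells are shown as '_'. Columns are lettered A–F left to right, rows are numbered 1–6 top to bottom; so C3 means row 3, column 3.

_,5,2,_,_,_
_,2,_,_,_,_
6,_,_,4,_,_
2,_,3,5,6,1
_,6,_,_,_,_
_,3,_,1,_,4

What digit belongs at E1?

1

B3 = 1: row 3 has {4,6}; col 2 has {2,3,5,6}; box has {2,5,6} → only 1 remains.
C3 = 5: row 3 has {1,4,6}; col 3 has {2,3}; box has {2,4} → only 5 remains.
B4 = 4: row 4 has {1,2,3,5,6}; col 2 has {1,2,3,5,6}; box has {2,3,6} → only 4 remains.
C5 = 4: row 5 has {6}; col 3 has {2,3,5}; box has {1,3,5} → only 4 remains.
D5 = 2: row 5 has {4,6}; col 4 has {1,4,5}; box has {1,3,4,5} → only 2 remains.
A6 = 5: row 6 has {1,3,4}; col 1 has {2,6}; box has {2,3,4,6} → only 5 remains.
C6 = 6: row 6 has {1,3,4,5}; col 3 has {2,3,4,5}; box has {1,2,3,4,5} → only 6 remains.
E6 = 2: row 6 has {1,3,4,5,6}; col 5 has {6}; box has {1,4,6} → only 2 remains.
C2 = 1: row 2 has {2}; col 3 has {2,3,4,5,6}; box has {2,4,5} → only 1 remains.
E3 = 3: row 3 has {1,4,5,6}; col 5 has {2,6}; box has {} → only 3 remains.
F3 = 2: row 3 has {1,3,4,5,6}; col 6 has {1,4}; box has {3} → only 2 remains.
A5 = 1: row 5 has {2,4,6}; col 1 has {2,5,6}; box has {2,3,4,5,6} → only 1 remains.
E5 = 5: row 5 has {1,2,4,6}; col 5 has {2,3,6}; box has {1,2,4,6} → only 5 remains.
F5 = 3: row 5 has {1,2,4,5,6}; col 6 has {1,2,4}; box has {1,2,4,5,6} → only 3 remains.
F1 = 6: row 1 has {2,5}; col 6 has {1,2,3,4}; box has {2,3} → only 6 remains.
E2 = 4: row 2 has {1,2}; col 5 has {2,3,5,6}; box has {2,3,6} → only 4 remains.
F2 = 5: row 2 has {1,2,4}; col 6 has {1,2,3,4,6}; box has {2,3,4,6} → only 5 remains.
D1 = 3: row 1 has {2,5,6}; col 4 has {1,2,4,5}; box has {1,2,4,5} → only 3 remains.
E1 = 1: row 1 has {2,3,5,6}; col 5 has {2,3,4,5,6}; box has {2,3,4,5,6} → only 1 remains.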